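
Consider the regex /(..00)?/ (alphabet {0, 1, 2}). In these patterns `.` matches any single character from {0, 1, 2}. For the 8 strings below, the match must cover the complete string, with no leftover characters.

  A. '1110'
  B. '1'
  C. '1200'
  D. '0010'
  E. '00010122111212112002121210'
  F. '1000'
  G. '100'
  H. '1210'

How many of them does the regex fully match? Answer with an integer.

A → no match
B → no match
C → match
D → no match
E → no match
F → match
G → no match
H → no match
Total matched: 2

2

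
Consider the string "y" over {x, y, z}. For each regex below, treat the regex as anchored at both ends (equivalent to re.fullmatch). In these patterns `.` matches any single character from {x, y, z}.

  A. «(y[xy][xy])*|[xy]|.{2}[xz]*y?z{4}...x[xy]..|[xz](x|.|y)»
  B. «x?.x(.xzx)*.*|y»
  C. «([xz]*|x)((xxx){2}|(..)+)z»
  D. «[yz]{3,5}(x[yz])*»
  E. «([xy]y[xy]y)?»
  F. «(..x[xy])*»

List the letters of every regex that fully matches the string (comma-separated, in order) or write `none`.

A → match
B → match
C → no match — must end with "z"
D → no match
E → no match
F → no match

A, B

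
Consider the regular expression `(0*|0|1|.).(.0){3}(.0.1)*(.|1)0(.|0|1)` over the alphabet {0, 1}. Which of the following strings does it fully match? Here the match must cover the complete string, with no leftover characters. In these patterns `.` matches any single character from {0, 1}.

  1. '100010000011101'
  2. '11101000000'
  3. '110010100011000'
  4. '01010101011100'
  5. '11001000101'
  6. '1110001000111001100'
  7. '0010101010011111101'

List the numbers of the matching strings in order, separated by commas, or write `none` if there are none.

1 → match
2 → match
3 → match
4 → match
5 → match
6 → match
7 → no match

1, 2, 3, 4, 5, 6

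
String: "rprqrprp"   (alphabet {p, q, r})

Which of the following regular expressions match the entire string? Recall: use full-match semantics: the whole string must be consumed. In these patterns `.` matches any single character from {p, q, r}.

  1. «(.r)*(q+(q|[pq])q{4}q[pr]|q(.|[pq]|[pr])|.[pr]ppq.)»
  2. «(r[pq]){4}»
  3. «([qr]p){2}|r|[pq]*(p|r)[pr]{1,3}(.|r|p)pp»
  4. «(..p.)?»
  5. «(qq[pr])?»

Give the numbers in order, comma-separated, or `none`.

1 → no match
2 → match
3 → no match
4 → no match
5 → no match

2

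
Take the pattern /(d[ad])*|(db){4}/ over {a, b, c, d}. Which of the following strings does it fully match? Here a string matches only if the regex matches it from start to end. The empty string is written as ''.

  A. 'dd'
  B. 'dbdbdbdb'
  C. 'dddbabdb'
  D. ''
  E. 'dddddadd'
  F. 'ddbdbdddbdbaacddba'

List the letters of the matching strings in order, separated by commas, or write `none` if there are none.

A → match
B → match
C → no match
D → match
E → match
F → no match

A, B, D, E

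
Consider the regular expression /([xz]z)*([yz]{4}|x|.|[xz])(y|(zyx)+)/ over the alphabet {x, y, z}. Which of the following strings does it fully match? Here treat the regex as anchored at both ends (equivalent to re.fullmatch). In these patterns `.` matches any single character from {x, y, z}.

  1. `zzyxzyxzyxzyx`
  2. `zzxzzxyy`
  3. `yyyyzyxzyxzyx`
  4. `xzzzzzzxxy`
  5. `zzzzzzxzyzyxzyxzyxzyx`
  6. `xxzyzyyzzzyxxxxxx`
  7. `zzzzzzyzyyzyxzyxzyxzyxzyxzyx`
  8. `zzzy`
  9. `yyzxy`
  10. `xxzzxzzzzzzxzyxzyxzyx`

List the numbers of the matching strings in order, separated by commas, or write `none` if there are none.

1, 3, 5, 7, 8

1 → match
2 → no match
3 → match
4 → no match
5 → match
6 → no match
7 → match
8 → match
9 → no match
10 → no match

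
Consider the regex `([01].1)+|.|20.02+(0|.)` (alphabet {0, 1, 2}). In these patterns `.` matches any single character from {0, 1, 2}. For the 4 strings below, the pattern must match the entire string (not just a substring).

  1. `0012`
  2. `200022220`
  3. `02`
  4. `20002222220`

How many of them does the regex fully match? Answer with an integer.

1. `0012` → no match
2. `200022220` → match
3. `02` → no match
4. `20002222220` → match
Total matched: 2

2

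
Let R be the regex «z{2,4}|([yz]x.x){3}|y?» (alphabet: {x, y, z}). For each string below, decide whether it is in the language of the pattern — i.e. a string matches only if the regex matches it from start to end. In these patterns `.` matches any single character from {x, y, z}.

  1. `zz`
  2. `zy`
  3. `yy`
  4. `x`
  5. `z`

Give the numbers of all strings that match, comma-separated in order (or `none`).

1 → match
2 → no match
3 → no match
4 → no match
5 → no match

1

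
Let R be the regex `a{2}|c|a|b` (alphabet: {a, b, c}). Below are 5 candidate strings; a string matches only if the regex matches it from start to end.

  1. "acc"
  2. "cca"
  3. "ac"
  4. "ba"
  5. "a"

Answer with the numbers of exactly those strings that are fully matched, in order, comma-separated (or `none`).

1 → no match
2 → no match
3 → no match
4 → no match
5 → match

5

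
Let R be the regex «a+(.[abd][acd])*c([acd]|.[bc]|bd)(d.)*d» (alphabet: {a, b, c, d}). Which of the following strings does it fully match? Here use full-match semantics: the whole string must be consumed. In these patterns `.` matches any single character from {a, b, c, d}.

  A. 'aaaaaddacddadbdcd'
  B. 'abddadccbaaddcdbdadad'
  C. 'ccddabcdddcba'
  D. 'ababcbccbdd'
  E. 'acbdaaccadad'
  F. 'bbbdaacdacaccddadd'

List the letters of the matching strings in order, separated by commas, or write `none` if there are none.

A → match
B → match
C → no match — must start with 'a'
D. 'ababcbccbdd' → no match
E. 'acbdaaccadad' → match
F → no match — must start with 'a'

A, B, E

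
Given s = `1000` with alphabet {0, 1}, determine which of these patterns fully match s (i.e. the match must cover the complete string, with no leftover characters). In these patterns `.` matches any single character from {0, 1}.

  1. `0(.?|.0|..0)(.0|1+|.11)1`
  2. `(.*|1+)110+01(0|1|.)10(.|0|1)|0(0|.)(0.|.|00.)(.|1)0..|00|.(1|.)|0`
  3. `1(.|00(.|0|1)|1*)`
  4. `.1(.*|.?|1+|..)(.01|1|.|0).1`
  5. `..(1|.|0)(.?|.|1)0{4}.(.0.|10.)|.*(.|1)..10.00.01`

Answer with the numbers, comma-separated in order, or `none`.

1 → no match — must start with `0`
2 → no match
3 → match
4 → no match — must end with `1`
5 → no match

3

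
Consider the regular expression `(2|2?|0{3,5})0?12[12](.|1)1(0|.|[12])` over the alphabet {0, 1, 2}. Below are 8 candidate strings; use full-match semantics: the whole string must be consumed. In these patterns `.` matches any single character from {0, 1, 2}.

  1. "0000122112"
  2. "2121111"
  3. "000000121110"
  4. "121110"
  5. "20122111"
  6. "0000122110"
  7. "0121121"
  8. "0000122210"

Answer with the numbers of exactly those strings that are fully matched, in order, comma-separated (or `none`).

1, 2, 3, 4, 5, 6, 8

1 → match
2 → match
3 → match
4 → match
5 → match
6 → match
7 → no match
8 → match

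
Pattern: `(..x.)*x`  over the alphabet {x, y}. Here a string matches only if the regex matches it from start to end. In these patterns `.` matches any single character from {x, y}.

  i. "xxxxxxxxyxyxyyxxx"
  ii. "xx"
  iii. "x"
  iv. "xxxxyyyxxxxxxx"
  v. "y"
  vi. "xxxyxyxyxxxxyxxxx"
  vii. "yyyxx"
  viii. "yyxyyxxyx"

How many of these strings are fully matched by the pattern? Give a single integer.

i → no match
ii → no match
iii → match
iv → no match
v → no match — must end with "x"
vi → match
vii → no match
viii → match
Total matched: 3

3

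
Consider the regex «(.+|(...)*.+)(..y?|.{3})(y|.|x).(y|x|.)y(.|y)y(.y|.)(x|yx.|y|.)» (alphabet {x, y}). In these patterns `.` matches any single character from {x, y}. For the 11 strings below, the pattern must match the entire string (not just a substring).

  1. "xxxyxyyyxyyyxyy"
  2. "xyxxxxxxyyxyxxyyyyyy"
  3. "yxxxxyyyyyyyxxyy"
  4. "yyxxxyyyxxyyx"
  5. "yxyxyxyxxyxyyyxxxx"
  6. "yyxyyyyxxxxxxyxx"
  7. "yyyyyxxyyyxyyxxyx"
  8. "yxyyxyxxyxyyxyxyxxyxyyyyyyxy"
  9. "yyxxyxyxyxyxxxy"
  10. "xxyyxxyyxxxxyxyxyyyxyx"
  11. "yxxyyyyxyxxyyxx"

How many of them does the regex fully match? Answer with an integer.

1 → match
2 → match
3 → no match
4 → no match
5 → no match
6 → no match
7 → no match
8 → match
9 → no match
10 → match
11 → no match
Total matched: 4

4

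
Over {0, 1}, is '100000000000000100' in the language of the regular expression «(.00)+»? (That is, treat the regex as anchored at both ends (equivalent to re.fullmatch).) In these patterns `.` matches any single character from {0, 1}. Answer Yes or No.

Yes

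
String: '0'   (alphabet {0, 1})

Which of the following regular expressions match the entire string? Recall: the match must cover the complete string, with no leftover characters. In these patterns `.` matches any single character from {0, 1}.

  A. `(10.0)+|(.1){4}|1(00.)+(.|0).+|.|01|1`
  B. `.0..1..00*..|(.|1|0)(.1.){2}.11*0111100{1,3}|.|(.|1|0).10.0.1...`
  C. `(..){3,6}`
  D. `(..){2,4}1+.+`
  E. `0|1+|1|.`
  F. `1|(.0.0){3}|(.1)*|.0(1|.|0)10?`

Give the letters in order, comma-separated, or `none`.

A → match
B → match
C → no match
D → no match
E → match
F → no match

A, B, E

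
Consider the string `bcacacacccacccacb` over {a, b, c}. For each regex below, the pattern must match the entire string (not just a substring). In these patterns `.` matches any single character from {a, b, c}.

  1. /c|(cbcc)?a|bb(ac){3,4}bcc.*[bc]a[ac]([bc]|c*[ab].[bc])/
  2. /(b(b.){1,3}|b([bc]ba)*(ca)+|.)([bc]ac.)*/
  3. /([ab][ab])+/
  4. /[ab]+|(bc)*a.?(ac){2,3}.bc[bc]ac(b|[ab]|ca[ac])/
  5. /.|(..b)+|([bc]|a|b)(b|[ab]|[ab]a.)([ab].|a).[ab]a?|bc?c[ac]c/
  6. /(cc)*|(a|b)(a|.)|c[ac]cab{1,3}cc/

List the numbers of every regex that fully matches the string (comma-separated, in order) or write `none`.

2

1 → no match
2 → match
3 → no match
4 → no match
5 → no match
6 → no match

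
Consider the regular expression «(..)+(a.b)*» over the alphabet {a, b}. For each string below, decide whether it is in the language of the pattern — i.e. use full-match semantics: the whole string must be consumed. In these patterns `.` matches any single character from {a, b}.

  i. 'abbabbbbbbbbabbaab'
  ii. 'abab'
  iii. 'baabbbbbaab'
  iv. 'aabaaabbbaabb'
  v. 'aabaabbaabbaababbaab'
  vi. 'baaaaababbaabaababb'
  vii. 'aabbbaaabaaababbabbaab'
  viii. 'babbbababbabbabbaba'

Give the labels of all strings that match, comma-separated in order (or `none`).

i, ii, iii, iv, v, vi, vii

i → match
ii. 'abab' → match
iii. 'baabbbbbaab' → match
iv → match
v → match
vi → match
vii → match
viii → no match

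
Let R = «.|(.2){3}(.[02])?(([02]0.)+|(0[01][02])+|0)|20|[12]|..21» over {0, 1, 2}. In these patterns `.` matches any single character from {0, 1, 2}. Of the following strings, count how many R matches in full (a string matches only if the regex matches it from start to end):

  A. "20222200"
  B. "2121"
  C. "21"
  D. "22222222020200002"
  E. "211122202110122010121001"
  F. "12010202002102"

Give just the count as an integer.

1

A → no match
B → match
C → no match
D → no match
E → no match
F → no match
Total matched: 1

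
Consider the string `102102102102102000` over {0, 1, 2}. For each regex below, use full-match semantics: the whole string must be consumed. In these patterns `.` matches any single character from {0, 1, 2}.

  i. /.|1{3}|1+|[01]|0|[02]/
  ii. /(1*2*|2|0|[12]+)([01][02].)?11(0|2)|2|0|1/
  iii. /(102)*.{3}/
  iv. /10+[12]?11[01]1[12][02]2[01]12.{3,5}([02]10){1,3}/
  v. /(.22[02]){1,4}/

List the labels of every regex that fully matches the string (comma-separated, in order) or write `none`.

i → no match
ii → no match
iii → match
iv → no match — must end with `10`
v → no match

iii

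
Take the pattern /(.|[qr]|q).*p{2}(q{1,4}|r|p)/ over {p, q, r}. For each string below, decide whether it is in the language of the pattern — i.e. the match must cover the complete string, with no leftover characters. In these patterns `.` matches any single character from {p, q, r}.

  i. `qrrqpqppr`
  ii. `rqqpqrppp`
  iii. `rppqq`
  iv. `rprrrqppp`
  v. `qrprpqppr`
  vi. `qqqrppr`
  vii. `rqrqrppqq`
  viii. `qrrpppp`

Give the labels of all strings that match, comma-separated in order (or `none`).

i → match
ii → match
iii → match
iv → match
v → match
vi → match
vii → match
viii → match

i, ii, iii, iv, v, vi, vii, viii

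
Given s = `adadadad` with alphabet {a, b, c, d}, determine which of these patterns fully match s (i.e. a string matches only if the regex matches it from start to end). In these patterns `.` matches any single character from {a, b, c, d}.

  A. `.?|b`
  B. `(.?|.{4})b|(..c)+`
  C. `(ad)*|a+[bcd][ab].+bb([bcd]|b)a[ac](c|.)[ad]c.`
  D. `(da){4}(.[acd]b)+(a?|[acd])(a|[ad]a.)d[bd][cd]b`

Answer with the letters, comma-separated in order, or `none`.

A → no match
B → no match
C → match
D → no match — must start with `da`

C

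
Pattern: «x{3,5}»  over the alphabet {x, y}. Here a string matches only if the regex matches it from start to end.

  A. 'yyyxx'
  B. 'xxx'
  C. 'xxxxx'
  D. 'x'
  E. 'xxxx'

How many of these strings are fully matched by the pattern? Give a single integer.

3

A → no match — must start with 'x'
B → match
C → match
D → no match
E → match
Total matched: 3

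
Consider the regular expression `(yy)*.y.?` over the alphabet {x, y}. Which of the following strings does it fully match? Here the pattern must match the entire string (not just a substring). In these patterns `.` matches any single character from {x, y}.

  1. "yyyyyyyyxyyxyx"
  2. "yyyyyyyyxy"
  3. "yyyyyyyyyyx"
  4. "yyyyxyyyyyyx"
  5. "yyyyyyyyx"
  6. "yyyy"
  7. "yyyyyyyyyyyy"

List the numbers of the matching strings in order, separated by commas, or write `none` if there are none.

2, 3, 5, 6, 7

1 → no match
2 → match
3 → match
4 → no match
5 → match
6 → match
7 → match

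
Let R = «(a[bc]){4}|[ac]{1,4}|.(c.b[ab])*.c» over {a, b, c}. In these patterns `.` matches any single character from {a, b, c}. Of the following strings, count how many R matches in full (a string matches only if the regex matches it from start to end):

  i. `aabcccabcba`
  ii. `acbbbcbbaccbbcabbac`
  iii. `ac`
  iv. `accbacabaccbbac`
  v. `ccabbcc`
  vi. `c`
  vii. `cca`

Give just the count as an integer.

6

i → no match
ii → match
iii → match
iv → match
v → match
vi → match
vii → match
Total matched: 6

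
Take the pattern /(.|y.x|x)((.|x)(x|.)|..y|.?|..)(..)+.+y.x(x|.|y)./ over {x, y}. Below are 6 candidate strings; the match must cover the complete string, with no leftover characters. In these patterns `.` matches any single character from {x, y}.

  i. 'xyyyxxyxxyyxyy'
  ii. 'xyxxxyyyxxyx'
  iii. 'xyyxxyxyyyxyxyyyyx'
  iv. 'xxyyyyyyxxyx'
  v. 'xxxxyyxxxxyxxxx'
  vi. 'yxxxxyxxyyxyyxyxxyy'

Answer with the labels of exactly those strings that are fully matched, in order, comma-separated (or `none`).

i → match
ii → match
iii → no match
iv → match
v → match
vi → match

i, ii, iv, v, vi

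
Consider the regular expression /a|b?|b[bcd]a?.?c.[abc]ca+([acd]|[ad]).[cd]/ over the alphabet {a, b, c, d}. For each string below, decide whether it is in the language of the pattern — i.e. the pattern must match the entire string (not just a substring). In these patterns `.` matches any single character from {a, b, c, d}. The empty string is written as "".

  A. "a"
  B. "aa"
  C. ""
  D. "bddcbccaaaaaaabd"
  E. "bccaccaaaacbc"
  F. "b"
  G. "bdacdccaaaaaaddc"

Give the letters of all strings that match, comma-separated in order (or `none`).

A → match
B → no match
C → match
D → match
E → match
F → match
G → match

A, C, D, E, F, G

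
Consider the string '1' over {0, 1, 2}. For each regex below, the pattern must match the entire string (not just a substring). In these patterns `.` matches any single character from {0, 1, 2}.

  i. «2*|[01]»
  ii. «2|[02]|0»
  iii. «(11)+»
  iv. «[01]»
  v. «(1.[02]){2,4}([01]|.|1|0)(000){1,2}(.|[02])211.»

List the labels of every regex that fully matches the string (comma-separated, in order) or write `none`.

i, iv

i → match
ii → no match
iii → no match — must start with '11'
iv → match
v → no match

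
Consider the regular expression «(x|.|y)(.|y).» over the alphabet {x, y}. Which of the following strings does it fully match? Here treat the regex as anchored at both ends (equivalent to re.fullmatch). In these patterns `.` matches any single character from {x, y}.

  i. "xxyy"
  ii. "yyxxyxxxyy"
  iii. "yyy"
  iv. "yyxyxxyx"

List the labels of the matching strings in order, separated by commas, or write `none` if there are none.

iii

i → no match
ii → no match
iii → match
iv → no match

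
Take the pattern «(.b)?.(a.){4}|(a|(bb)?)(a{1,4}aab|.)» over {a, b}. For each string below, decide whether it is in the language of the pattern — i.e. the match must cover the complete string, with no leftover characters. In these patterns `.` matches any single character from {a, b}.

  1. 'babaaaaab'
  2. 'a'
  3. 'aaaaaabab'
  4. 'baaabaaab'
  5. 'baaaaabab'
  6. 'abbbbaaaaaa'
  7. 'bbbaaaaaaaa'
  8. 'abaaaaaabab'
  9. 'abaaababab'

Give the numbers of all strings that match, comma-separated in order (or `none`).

1, 2, 3, 4, 5, 7, 8

1. 'babaaaaab' → match
2. 'a' → match
3. 'aaaaaabab' → match
4. 'baaabaaab' → match
5. 'baaaaabab' → match
6. 'abbbbaaaaaa' → no match
7. 'bbbaaaaaaaa' → match
8. 'abaaaaaabab' → match
9. 'abaaababab' → no match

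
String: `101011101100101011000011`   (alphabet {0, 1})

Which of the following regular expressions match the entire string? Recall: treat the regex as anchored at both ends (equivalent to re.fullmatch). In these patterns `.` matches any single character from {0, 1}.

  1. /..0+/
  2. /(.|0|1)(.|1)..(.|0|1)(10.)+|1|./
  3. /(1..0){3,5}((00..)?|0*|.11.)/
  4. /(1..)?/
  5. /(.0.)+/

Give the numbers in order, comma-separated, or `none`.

3

1 → no match — must end with `0`
2 → no match
3 → match
4 → no match
5 → no match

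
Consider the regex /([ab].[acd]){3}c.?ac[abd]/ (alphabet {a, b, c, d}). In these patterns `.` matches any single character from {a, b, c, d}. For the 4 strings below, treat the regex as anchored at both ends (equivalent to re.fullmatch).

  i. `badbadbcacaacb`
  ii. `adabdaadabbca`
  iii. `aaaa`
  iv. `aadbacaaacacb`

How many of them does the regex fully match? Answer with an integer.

i → match
ii → no match
iii → no match
iv → match
Total matched: 2

2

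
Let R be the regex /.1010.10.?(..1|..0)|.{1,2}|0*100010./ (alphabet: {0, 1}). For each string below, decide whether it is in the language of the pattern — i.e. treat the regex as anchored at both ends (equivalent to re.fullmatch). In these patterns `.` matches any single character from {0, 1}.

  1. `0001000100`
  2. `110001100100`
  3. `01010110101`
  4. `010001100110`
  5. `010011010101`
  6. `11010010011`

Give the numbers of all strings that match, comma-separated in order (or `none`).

1 → match
2 → no match
3 → match
4 → no match
5 → no match
6 → match

1, 3, 6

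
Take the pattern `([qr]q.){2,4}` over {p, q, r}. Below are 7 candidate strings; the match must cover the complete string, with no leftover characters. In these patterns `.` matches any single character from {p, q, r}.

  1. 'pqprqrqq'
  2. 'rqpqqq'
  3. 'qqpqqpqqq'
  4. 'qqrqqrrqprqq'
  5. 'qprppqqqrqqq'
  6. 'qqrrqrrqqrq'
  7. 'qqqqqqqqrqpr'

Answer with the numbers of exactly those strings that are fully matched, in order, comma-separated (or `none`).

1 → no match
2 → match
3 → match
4 → match
5 → no match
6 → no match
7 → no match

2, 3, 4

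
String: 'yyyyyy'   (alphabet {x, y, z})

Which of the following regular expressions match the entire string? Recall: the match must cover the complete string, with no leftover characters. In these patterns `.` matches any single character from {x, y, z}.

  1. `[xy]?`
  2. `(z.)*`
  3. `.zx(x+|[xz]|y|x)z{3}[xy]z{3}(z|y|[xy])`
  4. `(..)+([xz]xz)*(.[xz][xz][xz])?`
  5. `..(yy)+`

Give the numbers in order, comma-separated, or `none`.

4, 5

1 → no match
2 → no match
3 → no match
4 → match
5 → match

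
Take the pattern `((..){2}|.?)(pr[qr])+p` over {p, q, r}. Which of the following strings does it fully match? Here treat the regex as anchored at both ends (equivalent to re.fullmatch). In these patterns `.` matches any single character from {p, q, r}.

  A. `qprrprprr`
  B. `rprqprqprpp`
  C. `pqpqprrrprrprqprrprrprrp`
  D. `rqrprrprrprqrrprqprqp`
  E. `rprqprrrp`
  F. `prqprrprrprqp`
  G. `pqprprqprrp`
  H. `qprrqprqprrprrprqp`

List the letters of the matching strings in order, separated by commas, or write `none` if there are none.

F, G

A. `qprrprprr` → no match — must end with `p`
B. `rprqprqprpp` → no match
C → no match
D → no match
E. `rprqprrrp` → no match
F → match
G. `pqprprqprrp` → match
H → no match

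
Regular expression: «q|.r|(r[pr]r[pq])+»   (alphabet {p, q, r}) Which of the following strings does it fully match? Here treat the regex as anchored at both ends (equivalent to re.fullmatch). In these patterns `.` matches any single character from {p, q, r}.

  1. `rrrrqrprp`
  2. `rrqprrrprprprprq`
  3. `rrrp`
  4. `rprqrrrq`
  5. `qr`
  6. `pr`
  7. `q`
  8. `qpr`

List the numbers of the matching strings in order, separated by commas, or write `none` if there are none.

1. `rrrrqrprp` → no match
2 → no match
3. `rrrp` → match
4. `rprqrrrq` → match
5. `qr` → match
6. `pr` → match
7. `q` → match
8. `qpr` → no match

3, 4, 5, 6, 7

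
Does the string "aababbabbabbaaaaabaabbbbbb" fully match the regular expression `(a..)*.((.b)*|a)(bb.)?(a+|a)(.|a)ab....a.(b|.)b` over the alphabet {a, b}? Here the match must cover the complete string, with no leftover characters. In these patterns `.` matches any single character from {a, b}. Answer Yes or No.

No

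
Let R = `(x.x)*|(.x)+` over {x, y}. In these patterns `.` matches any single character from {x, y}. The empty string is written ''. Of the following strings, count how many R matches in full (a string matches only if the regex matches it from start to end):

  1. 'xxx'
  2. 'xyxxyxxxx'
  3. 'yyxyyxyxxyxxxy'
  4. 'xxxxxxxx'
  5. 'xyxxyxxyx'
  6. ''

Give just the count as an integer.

5

1. 'xxx' → match
2. 'xyxxyxxxx' → match
3 → no match
4. 'xxxxxxxx' → match
5. 'xyxxyxxyx' → match
6. '' → match
Total matched: 5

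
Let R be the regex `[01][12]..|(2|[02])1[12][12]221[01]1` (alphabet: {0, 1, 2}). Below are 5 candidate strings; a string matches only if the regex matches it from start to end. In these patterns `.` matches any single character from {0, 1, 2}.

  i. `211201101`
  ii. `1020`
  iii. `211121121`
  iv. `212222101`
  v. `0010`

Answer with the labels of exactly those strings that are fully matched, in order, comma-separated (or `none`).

i → no match
ii → no match
iii → no match
iv → match
v → no match

iv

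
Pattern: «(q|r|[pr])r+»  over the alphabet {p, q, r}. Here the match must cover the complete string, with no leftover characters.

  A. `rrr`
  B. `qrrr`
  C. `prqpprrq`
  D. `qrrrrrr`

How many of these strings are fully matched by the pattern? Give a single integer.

3

A → match
B → match
C → no match — must end with `r`
D → match
Total matched: 3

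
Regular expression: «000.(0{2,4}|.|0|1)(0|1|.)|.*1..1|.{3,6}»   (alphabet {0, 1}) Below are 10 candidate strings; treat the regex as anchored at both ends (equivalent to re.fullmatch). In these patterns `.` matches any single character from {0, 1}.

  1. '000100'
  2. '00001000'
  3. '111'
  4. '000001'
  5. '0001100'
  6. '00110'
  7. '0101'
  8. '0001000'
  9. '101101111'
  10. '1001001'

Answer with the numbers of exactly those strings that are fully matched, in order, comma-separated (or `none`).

1. '000100' → match
2. '00001000' → no match
3. '111' → match
4. '000001' → match
5. '0001100' → no match
6. '00110' → match
7. '0101' → match
8. '0001000' → match
9. '101101111' → match
10. '1001001' → match

1, 3, 4, 6, 7, 8, 9, 10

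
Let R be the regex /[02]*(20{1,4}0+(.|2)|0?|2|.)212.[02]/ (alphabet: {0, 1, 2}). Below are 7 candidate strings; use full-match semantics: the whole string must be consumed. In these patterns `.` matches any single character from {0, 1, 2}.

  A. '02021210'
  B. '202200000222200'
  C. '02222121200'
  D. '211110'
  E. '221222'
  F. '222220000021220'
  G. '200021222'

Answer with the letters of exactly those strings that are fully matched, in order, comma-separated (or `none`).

A → match
B → no match
C → match
D → no match
E → match
F → match
G → match

A, C, E, F, G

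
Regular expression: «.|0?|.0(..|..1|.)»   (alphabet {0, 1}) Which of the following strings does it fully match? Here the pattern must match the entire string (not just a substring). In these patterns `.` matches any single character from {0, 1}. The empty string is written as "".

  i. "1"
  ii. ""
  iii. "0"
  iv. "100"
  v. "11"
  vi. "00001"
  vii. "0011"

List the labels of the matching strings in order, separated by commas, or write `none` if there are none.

i. "1" → match
ii. "" → match
iii. "0" → match
iv. "100" → match
v. "11" → no match
vi. "00001" → match
vii. "0011" → match

i, ii, iii, iv, vi, vii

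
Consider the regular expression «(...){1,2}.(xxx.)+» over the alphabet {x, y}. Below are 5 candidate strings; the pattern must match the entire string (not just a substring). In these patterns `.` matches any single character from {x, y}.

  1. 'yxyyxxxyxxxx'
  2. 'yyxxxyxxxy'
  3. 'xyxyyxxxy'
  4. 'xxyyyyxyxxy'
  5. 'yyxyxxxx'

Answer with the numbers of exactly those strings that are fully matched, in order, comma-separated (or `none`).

1 → match
2 → no match
3 → no match
4 → no match
5 → match

1, 5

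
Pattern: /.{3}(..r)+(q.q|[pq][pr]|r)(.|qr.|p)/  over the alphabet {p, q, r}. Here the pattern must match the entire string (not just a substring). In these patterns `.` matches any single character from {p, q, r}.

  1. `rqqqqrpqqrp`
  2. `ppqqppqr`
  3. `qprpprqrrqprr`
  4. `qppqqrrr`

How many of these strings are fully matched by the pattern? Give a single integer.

1 → no match
2 → no match
3 → no match
4 → match
Total matched: 1

1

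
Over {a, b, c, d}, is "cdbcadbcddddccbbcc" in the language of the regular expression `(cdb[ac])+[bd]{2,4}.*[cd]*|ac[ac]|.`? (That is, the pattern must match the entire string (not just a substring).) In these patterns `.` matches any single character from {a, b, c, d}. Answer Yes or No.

No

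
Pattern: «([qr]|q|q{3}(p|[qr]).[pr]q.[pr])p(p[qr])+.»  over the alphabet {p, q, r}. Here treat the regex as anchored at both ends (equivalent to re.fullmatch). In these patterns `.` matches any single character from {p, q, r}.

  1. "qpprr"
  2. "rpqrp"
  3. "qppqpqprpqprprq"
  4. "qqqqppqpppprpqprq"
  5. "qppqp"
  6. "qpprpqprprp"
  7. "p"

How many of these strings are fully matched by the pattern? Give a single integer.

5

1 → match
2 → no match
3 → match
4 → match
5 → match
6 → match
7 → no match
Total matched: 5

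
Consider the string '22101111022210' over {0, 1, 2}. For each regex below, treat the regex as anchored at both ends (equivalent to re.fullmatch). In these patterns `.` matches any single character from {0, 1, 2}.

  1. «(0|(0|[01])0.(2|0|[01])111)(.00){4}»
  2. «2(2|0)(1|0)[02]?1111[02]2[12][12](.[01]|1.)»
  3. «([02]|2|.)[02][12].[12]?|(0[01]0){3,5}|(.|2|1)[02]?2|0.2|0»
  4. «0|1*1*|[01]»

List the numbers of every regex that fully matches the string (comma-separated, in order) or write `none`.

1 → no match — must end with '00'
2 → match
3 → no match
4 → no match

2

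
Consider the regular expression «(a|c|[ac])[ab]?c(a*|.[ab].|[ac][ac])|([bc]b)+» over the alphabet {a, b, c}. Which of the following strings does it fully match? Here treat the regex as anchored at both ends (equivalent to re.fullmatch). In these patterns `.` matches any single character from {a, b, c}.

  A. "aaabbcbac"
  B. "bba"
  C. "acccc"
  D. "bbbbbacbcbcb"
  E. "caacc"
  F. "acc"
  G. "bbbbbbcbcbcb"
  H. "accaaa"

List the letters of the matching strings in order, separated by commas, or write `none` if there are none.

A → no match
B → no match
C → no match
D → no match
E → no match
F → no match
G → match
H → no match

G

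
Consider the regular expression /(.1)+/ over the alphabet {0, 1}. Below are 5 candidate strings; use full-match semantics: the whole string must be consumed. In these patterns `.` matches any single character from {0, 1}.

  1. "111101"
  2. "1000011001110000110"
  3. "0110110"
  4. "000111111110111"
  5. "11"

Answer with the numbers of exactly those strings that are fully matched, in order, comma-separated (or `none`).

1, 5

1. "111101" → match
2 → no match — must end with "1"
3. "0110110" → no match — must end with "1"
4 → no match
5. "11" → match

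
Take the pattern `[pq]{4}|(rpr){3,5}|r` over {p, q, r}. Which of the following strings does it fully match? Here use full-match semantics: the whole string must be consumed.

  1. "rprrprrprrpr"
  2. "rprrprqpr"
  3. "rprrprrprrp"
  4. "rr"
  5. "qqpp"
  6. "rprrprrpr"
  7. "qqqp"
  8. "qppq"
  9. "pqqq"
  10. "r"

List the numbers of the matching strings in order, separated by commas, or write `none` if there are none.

1 → match
2 → no match
3 → no match
4 → no match
5 → match
6 → match
7 → match
8 → match
9 → match
10 → match

1, 5, 6, 7, 8, 9, 10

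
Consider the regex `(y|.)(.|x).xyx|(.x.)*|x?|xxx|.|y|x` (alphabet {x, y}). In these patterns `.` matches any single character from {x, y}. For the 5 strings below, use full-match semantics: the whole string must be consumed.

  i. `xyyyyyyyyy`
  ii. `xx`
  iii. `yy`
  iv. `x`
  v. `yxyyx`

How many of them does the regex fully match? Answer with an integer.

1

i → no match
ii → no match
iii → no match
iv → match
v → no match
Total matched: 1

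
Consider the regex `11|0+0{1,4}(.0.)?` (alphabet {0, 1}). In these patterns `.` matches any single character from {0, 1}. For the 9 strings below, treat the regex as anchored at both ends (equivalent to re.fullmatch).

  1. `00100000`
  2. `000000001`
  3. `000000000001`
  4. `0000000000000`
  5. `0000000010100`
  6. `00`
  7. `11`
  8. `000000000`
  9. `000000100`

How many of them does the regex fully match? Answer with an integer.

7

1 → no match
2 → match
3 → match
4 → match
5 → no match
6 → match
7 → match
8 → match
9 → match
Total matched: 7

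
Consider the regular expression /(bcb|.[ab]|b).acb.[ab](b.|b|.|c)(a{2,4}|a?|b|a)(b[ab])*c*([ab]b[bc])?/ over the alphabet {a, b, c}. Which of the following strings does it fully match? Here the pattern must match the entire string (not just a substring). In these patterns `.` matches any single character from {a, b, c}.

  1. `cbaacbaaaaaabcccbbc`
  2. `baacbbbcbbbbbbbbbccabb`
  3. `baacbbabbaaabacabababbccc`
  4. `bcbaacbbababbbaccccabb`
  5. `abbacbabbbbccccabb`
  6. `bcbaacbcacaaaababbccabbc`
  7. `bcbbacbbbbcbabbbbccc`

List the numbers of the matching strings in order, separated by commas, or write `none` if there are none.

2, 4, 5, 7

1 → no match
2 → match
3 → no match
4 → match
5 → match
6 → no match
7 → match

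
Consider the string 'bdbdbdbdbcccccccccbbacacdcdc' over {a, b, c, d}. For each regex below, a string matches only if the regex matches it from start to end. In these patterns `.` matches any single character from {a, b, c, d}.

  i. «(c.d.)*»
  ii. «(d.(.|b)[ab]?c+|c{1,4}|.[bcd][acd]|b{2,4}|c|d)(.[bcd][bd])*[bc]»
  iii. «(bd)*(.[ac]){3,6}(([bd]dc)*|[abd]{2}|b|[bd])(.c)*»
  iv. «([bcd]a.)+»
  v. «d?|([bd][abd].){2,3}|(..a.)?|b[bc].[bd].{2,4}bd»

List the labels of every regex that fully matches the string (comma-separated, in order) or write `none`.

i → no match
ii → no match
iii → match
iv → no match
v → no match

iii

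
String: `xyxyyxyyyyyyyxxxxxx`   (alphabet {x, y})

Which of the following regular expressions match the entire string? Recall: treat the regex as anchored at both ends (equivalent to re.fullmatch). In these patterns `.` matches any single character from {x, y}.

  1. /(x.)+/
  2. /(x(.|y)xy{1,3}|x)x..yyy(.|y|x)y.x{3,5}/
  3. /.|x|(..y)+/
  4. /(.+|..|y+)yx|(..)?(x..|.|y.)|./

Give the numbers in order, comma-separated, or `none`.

2

1 → no match
2 → match
3 → no match
4 → no match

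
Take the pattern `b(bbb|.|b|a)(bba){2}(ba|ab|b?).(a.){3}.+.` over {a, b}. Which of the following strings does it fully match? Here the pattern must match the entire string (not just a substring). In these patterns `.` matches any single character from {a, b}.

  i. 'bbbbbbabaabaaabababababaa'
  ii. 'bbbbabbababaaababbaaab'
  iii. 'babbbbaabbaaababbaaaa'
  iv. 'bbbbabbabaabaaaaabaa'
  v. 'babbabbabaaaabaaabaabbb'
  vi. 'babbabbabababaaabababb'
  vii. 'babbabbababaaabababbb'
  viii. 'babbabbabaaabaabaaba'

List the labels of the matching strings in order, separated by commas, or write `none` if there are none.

i → no match
ii → match
iii → no match
iv → match
v → match
vi → match
vii → match
viii → match

ii, iv, v, vi, vii, viii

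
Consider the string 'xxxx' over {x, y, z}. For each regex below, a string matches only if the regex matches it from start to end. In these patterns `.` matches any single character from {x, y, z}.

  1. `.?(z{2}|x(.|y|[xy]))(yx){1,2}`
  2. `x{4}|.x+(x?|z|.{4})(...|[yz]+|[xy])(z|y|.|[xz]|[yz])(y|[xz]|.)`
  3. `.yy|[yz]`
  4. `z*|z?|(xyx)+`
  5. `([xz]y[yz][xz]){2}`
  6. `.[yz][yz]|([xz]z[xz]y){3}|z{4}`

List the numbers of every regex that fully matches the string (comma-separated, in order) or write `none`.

2

1 → no match — must end with 'yx'
2 → match
3 → no match
4 → no match
5 → no match
6 → no match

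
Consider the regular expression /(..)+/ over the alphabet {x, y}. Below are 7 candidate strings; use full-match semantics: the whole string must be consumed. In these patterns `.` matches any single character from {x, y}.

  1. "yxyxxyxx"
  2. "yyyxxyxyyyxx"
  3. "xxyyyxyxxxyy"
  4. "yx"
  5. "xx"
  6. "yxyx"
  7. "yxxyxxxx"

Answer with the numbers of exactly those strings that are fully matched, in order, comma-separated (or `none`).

1 → match
2 → match
3 → match
4 → match
5 → match
6 → match
7 → match

1, 2, 3, 4, 5, 6, 7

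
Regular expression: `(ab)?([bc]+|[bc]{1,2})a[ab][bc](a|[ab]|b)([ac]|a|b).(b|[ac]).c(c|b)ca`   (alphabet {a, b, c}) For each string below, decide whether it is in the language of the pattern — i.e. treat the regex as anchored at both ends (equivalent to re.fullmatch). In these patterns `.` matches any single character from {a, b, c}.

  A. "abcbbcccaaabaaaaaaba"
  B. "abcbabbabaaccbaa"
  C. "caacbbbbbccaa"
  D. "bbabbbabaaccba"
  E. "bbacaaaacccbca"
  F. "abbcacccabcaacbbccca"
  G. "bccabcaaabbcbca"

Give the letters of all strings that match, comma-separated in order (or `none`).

A → no match — must end with "ca"
B → no match — must end with "ca"
C → no match — must end with "ca"
D → no match — must end with "ca"
E → no match
F → no match
G → match

G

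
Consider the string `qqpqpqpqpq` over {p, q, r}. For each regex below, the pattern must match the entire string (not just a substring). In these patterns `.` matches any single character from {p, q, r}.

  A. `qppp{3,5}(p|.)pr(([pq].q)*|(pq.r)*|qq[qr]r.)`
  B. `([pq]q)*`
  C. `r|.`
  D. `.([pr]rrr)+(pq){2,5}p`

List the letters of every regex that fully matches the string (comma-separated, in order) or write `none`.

A → no match — must start with `qppp`
B → match
C → no match
D → no match — must end with `pqp`

B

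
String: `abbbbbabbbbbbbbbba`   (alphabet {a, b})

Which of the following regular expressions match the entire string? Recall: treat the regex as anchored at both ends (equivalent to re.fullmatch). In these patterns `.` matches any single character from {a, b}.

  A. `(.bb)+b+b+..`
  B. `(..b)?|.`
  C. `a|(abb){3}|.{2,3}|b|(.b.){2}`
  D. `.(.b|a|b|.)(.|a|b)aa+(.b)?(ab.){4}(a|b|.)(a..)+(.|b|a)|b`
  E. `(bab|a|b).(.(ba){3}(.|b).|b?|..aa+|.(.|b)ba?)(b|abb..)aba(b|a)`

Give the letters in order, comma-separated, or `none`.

A → match
B → no match
C → no match
D → no match
E → no match

A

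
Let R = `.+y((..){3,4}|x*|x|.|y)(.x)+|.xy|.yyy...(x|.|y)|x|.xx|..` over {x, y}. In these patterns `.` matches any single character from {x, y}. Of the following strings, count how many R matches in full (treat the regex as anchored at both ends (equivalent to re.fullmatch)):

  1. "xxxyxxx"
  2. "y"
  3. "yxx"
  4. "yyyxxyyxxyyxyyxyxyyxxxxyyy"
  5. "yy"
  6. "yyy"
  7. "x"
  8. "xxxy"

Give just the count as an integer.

4

1 → match
2 → no match
3 → match
4 → no match
5 → match
6 → no match
7 → match
8 → no match
Total matched: 4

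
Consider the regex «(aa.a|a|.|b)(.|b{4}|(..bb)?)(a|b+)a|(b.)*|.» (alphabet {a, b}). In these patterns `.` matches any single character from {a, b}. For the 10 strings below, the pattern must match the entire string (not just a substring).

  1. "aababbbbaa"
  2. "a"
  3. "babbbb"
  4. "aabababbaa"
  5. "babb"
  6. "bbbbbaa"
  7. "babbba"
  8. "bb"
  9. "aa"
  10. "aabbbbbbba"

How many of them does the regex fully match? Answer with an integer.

9

1. "aababbbbaa" → match
2. "a" → match
3. "babbbb" → match
4. "aabababbaa" → match
5. "babb" → match
6. "bbbbbaa" → match
7. "babbba" → match
8. "bb" → match
9. "aa" → no match
10. "aabbbbbbba" → match
Total matched: 9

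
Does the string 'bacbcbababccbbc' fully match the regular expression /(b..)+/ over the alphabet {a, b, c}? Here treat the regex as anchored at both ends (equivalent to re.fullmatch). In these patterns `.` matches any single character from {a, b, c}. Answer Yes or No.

No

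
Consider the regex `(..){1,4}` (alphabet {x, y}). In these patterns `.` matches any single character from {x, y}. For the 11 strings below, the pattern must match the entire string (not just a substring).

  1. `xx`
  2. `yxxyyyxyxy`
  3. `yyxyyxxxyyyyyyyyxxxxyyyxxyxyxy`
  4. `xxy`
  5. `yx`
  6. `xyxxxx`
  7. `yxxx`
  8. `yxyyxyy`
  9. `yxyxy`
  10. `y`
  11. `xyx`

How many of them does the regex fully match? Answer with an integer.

4

1 → match
2 → no match
3 → no match
4 → no match
5 → match
6 → match
7 → match
8 → no match
9 → no match
10 → no match
11 → no match
Total matched: 4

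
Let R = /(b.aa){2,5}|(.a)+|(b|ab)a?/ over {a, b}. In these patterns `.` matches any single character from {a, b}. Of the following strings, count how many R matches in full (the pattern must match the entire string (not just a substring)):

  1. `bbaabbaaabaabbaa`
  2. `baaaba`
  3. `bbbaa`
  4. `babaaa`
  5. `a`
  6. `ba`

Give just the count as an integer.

1 → no match
2. `baaaba` → match
3. `bbbaa` → no match
4. `babaaa` → match
5. `a` → no match
6. `ba` → match
Total matched: 3

3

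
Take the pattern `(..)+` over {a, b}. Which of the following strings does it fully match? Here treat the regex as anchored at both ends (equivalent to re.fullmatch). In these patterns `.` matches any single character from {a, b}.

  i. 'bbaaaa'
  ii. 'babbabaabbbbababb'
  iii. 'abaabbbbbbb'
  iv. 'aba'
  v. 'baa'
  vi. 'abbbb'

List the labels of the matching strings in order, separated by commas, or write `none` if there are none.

i → match
ii → no match
iii → no match
iv → no match
v → no match
vi → no match

i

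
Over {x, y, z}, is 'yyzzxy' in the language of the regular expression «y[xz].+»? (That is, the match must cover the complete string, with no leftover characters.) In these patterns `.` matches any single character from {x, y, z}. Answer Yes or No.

No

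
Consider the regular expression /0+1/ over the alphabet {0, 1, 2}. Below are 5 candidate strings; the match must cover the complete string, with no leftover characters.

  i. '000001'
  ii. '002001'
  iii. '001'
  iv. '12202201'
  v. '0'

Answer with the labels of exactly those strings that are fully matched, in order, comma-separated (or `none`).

i. '000001' → match
ii. '002001' → no match
iii. '001' → match
iv. '12202201' → no match — must start with '0'
v. '0' → no match — must end with '01'

i, iii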